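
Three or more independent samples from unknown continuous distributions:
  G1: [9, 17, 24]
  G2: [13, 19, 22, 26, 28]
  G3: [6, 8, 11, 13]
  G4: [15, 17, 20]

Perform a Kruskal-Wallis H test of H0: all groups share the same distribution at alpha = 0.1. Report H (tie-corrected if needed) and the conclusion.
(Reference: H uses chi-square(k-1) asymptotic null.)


Step 1: Combine all N = 15 observations and assign midranks.
sorted (value, group, rank): (6,G3,1), (8,G3,2), (9,G1,3), (11,G3,4), (13,G2,5.5), (13,G3,5.5), (15,G4,7), (17,G1,8.5), (17,G4,8.5), (19,G2,10), (20,G4,11), (22,G2,12), (24,G1,13), (26,G2,14), (28,G2,15)
Step 2: Sum ranks within each group.
R_1 = 24.5 (n_1 = 3)
R_2 = 56.5 (n_2 = 5)
R_3 = 12.5 (n_3 = 4)
R_4 = 26.5 (n_4 = 3)
Step 3: H = 12/(N(N+1)) * sum(R_i^2/n_i) - 3(N+1)
     = 12/(15*16) * (24.5^2/3 + 56.5^2/5 + 12.5^2/4 + 26.5^2/3) - 3*16
     = 0.050000 * 1111.68 - 48
     = 7.583958.
Step 4: Ties present; correction factor C = 1 - 12/(15^3 - 15) = 0.996429. Corrected H = 7.583958 / 0.996429 = 7.611141.
Step 5: Under H0, H ~ chi^2(3); p-value = 0.054770.
Step 6: alpha = 0.1. reject H0.

H = 7.6111, df = 3, p = 0.054770, reject H0.


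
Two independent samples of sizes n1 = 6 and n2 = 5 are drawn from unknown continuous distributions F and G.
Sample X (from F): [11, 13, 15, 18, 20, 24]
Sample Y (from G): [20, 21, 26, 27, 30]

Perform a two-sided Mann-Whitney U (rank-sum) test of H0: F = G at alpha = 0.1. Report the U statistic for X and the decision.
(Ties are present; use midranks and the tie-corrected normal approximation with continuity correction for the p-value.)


Step 1: Combine and sort all 11 observations; assign midranks.
sorted (value, group): (11,X), (13,X), (15,X), (18,X), (20,X), (20,Y), (21,Y), (24,X), (26,Y), (27,Y), (30,Y)
ranks: 11->1, 13->2, 15->3, 18->4, 20->5.5, 20->5.5, 21->7, 24->8, 26->9, 27->10, 30->11
Step 2: Rank sum for X: R1 = 1 + 2 + 3 + 4 + 5.5 + 8 = 23.5.
Step 3: U_X = R1 - n1(n1+1)/2 = 23.5 - 6*7/2 = 23.5 - 21 = 2.5.
       U_Y = n1*n2 - U_X = 30 - 2.5 = 27.5.
Step 4: Ties are present, so use the tie-corrected normal approximation (with continuity correction) for the p-value.
Step 5: p-value = 0.028100; compare to alpha = 0.1. reject H0.

U_X = 2.5, p = 0.028100, reject H0 at alpha = 0.1.


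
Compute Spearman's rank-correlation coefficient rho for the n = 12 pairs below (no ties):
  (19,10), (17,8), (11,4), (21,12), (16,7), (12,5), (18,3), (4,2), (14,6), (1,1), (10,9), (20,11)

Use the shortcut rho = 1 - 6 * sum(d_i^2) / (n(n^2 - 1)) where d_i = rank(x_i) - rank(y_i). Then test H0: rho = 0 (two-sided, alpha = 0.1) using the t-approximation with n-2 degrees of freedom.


Step 1: Rank x and y separately (midranks; no ties here).
rank(x): 19->10, 17->8, 11->4, 21->12, 16->7, 12->5, 18->9, 4->2, 14->6, 1->1, 10->3, 20->11
rank(y): 10->10, 8->8, 4->4, 12->12, 7->7, 5->5, 3->3, 2->2, 6->6, 1->1, 9->9, 11->11
Step 2: d_i = R_x(i) - R_y(i); compute d_i^2.
  (10-10)^2=0, (8-8)^2=0, (4-4)^2=0, (12-12)^2=0, (7-7)^2=0, (5-5)^2=0, (9-3)^2=36, (2-2)^2=0, (6-6)^2=0, (1-1)^2=0, (3-9)^2=36, (11-11)^2=0
sum(d^2) = 72.
Step 3: rho = 1 - 6*72 / (12*(12^2 - 1)) = 1 - 432/1716 = 0.748252.
Step 4: Under H0, t = rho * sqrt((n-2)/(1-rho^2)) = 3.5667 ~ t(10).
Step 5: Two-sided p-value from the t-distribution with 10 df = 0.005124.
Step 6: alpha = 0.1. reject H0.

rho = 0.7483, p = 0.005124, reject H0 at alpha = 0.1.


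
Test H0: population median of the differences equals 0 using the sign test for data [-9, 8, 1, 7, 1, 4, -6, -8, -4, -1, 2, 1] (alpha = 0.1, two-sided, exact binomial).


Step 1: Discard zero differences. Original n = 12; n_eff = number of nonzero differences = 12.
Nonzero differences (with sign): -9, +8, +1, +7, +1, +4, -6, -8, -4, -1, +2, +1
Step 2: Count signs: positive = 7, negative = 5.
Step 3: Under H0: P(positive) = 0.5, so the number of positives S ~ Bin(12, 0.5).
Step 4: Two-sided exact p-value = sum of Bin(12,0.5) probabilities at or below the observed probability = 0.774414.
Step 5: alpha = 0.1. fail to reject H0.

n_eff = 12, pos = 7, neg = 5, p = 0.774414, fail to reject H0.


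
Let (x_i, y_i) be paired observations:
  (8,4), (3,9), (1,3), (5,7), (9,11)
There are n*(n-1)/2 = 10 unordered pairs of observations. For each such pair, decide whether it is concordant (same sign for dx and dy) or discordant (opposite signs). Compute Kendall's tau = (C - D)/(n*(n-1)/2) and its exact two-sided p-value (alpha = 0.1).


Step 1: Enumerate the 10 unordered pairs (i,j) with i<j and classify each by sign(x_j-x_i) * sign(y_j-y_i).
  (1,2):dx=-5,dy=+5->D; (1,3):dx=-7,dy=-1->C; (1,4):dx=-3,dy=+3->D; (1,5):dx=+1,dy=+7->C
  (2,3):dx=-2,dy=-6->C; (2,4):dx=+2,dy=-2->D; (2,5):dx=+6,dy=+2->C; (3,4):dx=+4,dy=+4->C
  (3,5):dx=+8,dy=+8->C; (4,5):dx=+4,dy=+4->C
Step 2: C = 7, D = 3, total pairs = 10.
Step 3: tau = (C - D)/(n(n-1)/2) = (7 - 3)/10 = 0.400000.
Step 4: Exact two-sided p-value (enumerate n! = 120 permutations of y under H0): p = 0.483333.
Step 5: alpha = 0.1. fail to reject H0.

tau_b = 0.4000 (C=7, D=3), p = 0.483333, fail to reject H0.


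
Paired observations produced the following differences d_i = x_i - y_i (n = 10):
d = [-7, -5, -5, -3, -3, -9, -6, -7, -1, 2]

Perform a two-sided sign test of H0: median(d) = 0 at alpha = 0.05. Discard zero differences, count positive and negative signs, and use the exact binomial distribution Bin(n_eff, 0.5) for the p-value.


Step 1: Discard zero differences. Original n = 10; n_eff = number of nonzero differences = 10.
Nonzero differences (with sign): -7, -5, -5, -3, -3, -9, -6, -7, -1, +2
Step 2: Count signs: positive = 1, negative = 9.
Step 3: Under H0: P(positive) = 0.5, so the number of positives S ~ Bin(10, 0.5).
Step 4: Two-sided exact p-value = sum of Bin(10,0.5) probabilities at or below the observed probability = 0.021484.
Step 5: alpha = 0.05. reject H0.

n_eff = 10, pos = 1, neg = 9, p = 0.021484, reject H0.


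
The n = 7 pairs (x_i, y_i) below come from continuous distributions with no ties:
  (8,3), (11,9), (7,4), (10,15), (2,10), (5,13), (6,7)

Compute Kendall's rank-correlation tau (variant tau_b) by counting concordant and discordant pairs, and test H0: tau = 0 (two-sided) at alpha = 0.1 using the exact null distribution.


Step 1: Enumerate the 21 unordered pairs (i,j) with i<j and classify each by sign(x_j-x_i) * sign(y_j-y_i).
  (1,2):dx=+3,dy=+6->C; (1,3):dx=-1,dy=+1->D; (1,4):dx=+2,dy=+12->C; (1,5):dx=-6,dy=+7->D
  (1,6):dx=-3,dy=+10->D; (1,7):dx=-2,dy=+4->D; (2,3):dx=-4,dy=-5->C; (2,4):dx=-1,dy=+6->D
  (2,5):dx=-9,dy=+1->D; (2,6):dx=-6,dy=+4->D; (2,7):dx=-5,dy=-2->C; (3,4):dx=+3,dy=+11->C
  (3,5):dx=-5,dy=+6->D; (3,6):dx=-2,dy=+9->D; (3,7):dx=-1,dy=+3->D; (4,5):dx=-8,dy=-5->C
  (4,6):dx=-5,dy=-2->C; (4,7):dx=-4,dy=-8->C; (5,6):dx=+3,dy=+3->C; (5,7):dx=+4,dy=-3->D
  (6,7):dx=+1,dy=-6->D
Step 2: C = 9, D = 12, total pairs = 21.
Step 3: tau = (C - D)/(n(n-1)/2) = (9 - 12)/21 = -0.142857.
Step 4: Exact two-sided p-value (enumerate n! = 5040 permutations of y under H0): p = 0.772619.
Step 5: alpha = 0.1. fail to reject H0.

tau_b = -0.1429 (C=9, D=12), p = 0.772619, fail to reject H0.


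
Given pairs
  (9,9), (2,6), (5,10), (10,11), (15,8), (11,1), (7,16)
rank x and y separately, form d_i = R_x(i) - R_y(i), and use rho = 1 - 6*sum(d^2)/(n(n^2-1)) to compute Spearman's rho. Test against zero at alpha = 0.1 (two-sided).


Step 1: Rank x and y separately (midranks; no ties here).
rank(x): 9->4, 2->1, 5->2, 10->5, 15->7, 11->6, 7->3
rank(y): 9->4, 6->2, 10->5, 11->6, 8->3, 1->1, 16->7
Step 2: d_i = R_x(i) - R_y(i); compute d_i^2.
  (4-4)^2=0, (1-2)^2=1, (2-5)^2=9, (5-6)^2=1, (7-3)^2=16, (6-1)^2=25, (3-7)^2=16
sum(d^2) = 68.
Step 3: rho = 1 - 6*68 / (7*(7^2 - 1)) = 1 - 408/336 = -0.214286.
Step 4: Under H0, t = rho * sqrt((n-2)/(1-rho^2)) = -0.4906 ~ t(5).
Step 5: Two-sided p-value from the t-distribution with 5 df = 0.644512.
Step 6: alpha = 0.1. fail to reject H0.

rho = -0.2143, p = 0.644512, fail to reject H0 at alpha = 0.1.


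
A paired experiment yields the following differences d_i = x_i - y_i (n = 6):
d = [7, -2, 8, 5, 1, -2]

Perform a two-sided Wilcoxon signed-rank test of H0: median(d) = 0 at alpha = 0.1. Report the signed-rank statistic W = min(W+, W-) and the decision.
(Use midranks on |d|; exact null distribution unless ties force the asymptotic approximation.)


Step 1: Drop any zero differences (none here) and take |d_i|.
|d| = [7, 2, 8, 5, 1, 2]
Step 2: Midrank |d_i| (ties get averaged ranks).
ranks: |7|->5, |2|->2.5, |8|->6, |5|->4, |1|->1, |2|->2.5
Step 3: Attach original signs; sum ranks with positive sign and with negative sign.
W+ = 5 + 6 + 4 + 1 = 16
W- = 2.5 + 2.5 = 5
(Check: W+ + W- = 21 should equal n(n+1)/2 = 21.)
Step 4: Test statistic W = min(W+, W-) = 5.
Step 5: Ties in |d|, so use the tie-corrected normal approximation.
        E[W] = n(n+1)/4 = 6*7/4 = 10.5.
        Tie groups: |d|=2 (t=2); sum(t^3 - t) = 6.
        Var[W] = n(n+1)(2n+1)/24 - sum(t^3-t)/48 = 546/24 - 6/48 = 22.625.
        z = (W - E[W]) / sqrt(Var[W]) = (5 - 10.5) / 4.7566 = -1.1563.
        Two-sided p = 2*Phi(z) = 0.247561.
Step 6: alpha = 0.1. fail to reject H0.

W+ = 16, W- = 5, W = min = 5, p = 0.247561, fail to reject H0.


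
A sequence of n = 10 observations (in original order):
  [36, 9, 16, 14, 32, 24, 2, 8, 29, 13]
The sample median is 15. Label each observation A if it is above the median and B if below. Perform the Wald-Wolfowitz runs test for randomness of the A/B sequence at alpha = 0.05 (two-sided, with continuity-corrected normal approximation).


Step 1: Compute median = 15; label A = above, B = below.
Labels in order: ABABAABBAB  (n_A = 5, n_B = 5)
Step 2: Count runs R = 8.
Step 3: Under H0 (random ordering), E[R] = 2*n_A*n_B/(n_A+n_B) + 1 = 2*5*5/10 + 1 = 6.0000.
        Var[R] = 2*n_A*n_B*(2*n_A*n_B - n_A - n_B) / ((n_A+n_B)^2 * (n_A+n_B-1)) = 2000/900 = 2.2222.
        SD[R] = 1.4907.
Step 4: Continuity-corrected z = (R - 0.5 - E[R]) / SD[R] = (8 - 0.5 - 6.0000) / 1.4907 = 1.0062.
Step 5: Two-sided p-value via normal approximation = 2*(1 - Phi(|z|)) = 0.314305.
Step 6: alpha = 0.05. fail to reject H0.

R = 8, z = 1.0062, p = 0.314305, fail to reject H0.


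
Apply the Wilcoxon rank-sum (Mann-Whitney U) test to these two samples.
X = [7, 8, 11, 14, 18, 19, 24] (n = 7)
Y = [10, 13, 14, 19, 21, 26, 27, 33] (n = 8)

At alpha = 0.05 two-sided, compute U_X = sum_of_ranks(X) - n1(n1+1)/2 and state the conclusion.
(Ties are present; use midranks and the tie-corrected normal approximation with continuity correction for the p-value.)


Step 1: Combine and sort all 15 observations; assign midranks.
sorted (value, group): (7,X), (8,X), (10,Y), (11,X), (13,Y), (14,X), (14,Y), (18,X), (19,X), (19,Y), (21,Y), (24,X), (26,Y), (27,Y), (33,Y)
ranks: 7->1, 8->2, 10->3, 11->4, 13->5, 14->6.5, 14->6.5, 18->8, 19->9.5, 19->9.5, 21->11, 24->12, 26->13, 27->14, 33->15
Step 2: Rank sum for X: R1 = 1 + 2 + 4 + 6.5 + 8 + 9.5 + 12 = 43.
Step 3: U_X = R1 - n1(n1+1)/2 = 43 - 7*8/2 = 43 - 28 = 15.
       U_Y = n1*n2 - U_X = 56 - 15 = 41.
Step 4: Ties are present, so use the tie-corrected normal approximation (with continuity correction) for the p-value.
Step 5: p-value = 0.147286; compare to alpha = 0.05. fail to reject H0.

U_X = 15, p = 0.147286, fail to reject H0 at alpha = 0.05.


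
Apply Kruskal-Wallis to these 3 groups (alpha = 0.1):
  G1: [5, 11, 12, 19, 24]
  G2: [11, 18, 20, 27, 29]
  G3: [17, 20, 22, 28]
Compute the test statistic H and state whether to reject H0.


Step 1: Combine all N = 14 observations and assign midranks.
sorted (value, group, rank): (5,G1,1), (11,G1,2.5), (11,G2,2.5), (12,G1,4), (17,G3,5), (18,G2,6), (19,G1,7), (20,G2,8.5), (20,G3,8.5), (22,G3,10), (24,G1,11), (27,G2,12), (28,G3,13), (29,G2,14)
Step 2: Sum ranks within each group.
R_1 = 25.5 (n_1 = 5)
R_2 = 43 (n_2 = 5)
R_3 = 36.5 (n_3 = 4)
Step 3: H = 12/(N(N+1)) * sum(R_i^2/n_i) - 3(N+1)
     = 12/(14*15) * (25.5^2/5 + 43^2/5 + 36.5^2/4) - 3*15
     = 0.057143 * 832.913 - 45
     = 2.595000.
Step 4: Ties present; correction factor C = 1 - 12/(14^3 - 14) = 0.995604. Corrected H = 2.595000 / 0.995604 = 2.606457.
Step 5: Under H0, H ~ chi^2(2); p-value = 0.271653.
Step 6: alpha = 0.1. fail to reject H0.

H = 2.6065, df = 2, p = 0.271653, fail to reject H0.


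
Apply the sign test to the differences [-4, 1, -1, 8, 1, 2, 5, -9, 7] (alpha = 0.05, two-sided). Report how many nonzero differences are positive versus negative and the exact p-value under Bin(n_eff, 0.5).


Step 1: Discard zero differences. Original n = 9; n_eff = number of nonzero differences = 9.
Nonzero differences (with sign): -4, +1, -1, +8, +1, +2, +5, -9, +7
Step 2: Count signs: positive = 6, negative = 3.
Step 3: Under H0: P(positive) = 0.5, so the number of positives S ~ Bin(9, 0.5).
Step 4: Two-sided exact p-value = sum of Bin(9,0.5) probabilities at or below the observed probability = 0.507812.
Step 5: alpha = 0.05. fail to reject H0.

n_eff = 9, pos = 6, neg = 3, p = 0.507812, fail to reject H0.


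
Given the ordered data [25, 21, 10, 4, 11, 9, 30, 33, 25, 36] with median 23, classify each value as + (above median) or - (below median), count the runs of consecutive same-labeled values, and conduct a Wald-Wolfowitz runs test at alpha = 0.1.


Step 1: Compute median = 23; label A = above, B = below.
Labels in order: ABBBBBAAAA  (n_A = 5, n_B = 5)
Step 2: Count runs R = 3.
Step 3: Under H0 (random ordering), E[R] = 2*n_A*n_B/(n_A+n_B) + 1 = 2*5*5/10 + 1 = 6.0000.
        Var[R] = 2*n_A*n_B*(2*n_A*n_B - n_A - n_B) / ((n_A+n_B)^2 * (n_A+n_B-1)) = 2000/900 = 2.2222.
        SD[R] = 1.4907.
Step 4: Continuity-corrected z = (R + 0.5 - E[R]) / SD[R] = (3 + 0.5 - 6.0000) / 1.4907 = -1.6771.
Step 5: Two-sided p-value via normal approximation = 2*(1 - Phi(|z|)) = 0.093533.
Step 6: alpha = 0.1. reject H0.

R = 3, z = -1.6771, p = 0.093533, reject H0.


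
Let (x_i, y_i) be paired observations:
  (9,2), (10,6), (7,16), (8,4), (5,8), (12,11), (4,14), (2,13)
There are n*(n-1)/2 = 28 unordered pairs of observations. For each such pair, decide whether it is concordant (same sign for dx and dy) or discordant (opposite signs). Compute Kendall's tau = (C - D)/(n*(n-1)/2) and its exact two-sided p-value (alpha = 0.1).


Step 1: Enumerate the 28 unordered pairs (i,j) with i<j and classify each by sign(x_j-x_i) * sign(y_j-y_i).
  (1,2):dx=+1,dy=+4->C; (1,3):dx=-2,dy=+14->D; (1,4):dx=-1,dy=+2->D; (1,5):dx=-4,dy=+6->D
  (1,6):dx=+3,dy=+9->C; (1,7):dx=-5,dy=+12->D; (1,8):dx=-7,dy=+11->D; (2,3):dx=-3,dy=+10->D
  (2,4):dx=-2,dy=-2->C; (2,5):dx=-5,dy=+2->D; (2,6):dx=+2,dy=+5->C; (2,7):dx=-6,dy=+8->D
  (2,8):dx=-8,dy=+7->D; (3,4):dx=+1,dy=-12->D; (3,5):dx=-2,dy=-8->C; (3,6):dx=+5,dy=-5->D
  (3,7):dx=-3,dy=-2->C; (3,8):dx=-5,dy=-3->C; (4,5):dx=-3,dy=+4->D; (4,6):dx=+4,dy=+7->C
  (4,7):dx=-4,dy=+10->D; (4,8):dx=-6,dy=+9->D; (5,6):dx=+7,dy=+3->C; (5,7):dx=-1,dy=+6->D
  (5,8):dx=-3,dy=+5->D; (6,7):dx=-8,dy=+3->D; (6,8):dx=-10,dy=+2->D; (7,8):dx=-2,dy=-1->C
Step 2: C = 10, D = 18, total pairs = 28.
Step 3: tau = (C - D)/(n(n-1)/2) = (10 - 18)/28 = -0.285714.
Step 4: Exact two-sided p-value (enumerate n! = 40320 permutations of y under H0): p = 0.398760.
Step 5: alpha = 0.1. fail to reject H0.

tau_b = -0.2857 (C=10, D=18), p = 0.398760, fail to reject H0.


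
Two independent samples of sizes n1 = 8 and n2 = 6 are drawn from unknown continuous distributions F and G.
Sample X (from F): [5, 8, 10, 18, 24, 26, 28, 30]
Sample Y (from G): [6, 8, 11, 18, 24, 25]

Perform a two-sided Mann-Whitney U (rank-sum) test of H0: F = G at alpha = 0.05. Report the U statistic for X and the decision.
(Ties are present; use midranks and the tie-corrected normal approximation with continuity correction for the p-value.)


Step 1: Combine and sort all 14 observations; assign midranks.
sorted (value, group): (5,X), (6,Y), (8,X), (8,Y), (10,X), (11,Y), (18,X), (18,Y), (24,X), (24,Y), (25,Y), (26,X), (28,X), (30,X)
ranks: 5->1, 6->2, 8->3.5, 8->3.5, 10->5, 11->6, 18->7.5, 18->7.5, 24->9.5, 24->9.5, 25->11, 26->12, 28->13, 30->14
Step 2: Rank sum for X: R1 = 1 + 3.5 + 5 + 7.5 + 9.5 + 12 + 13 + 14 = 65.5.
Step 3: U_X = R1 - n1(n1+1)/2 = 65.5 - 8*9/2 = 65.5 - 36 = 29.5.
       U_Y = n1*n2 - U_X = 48 - 29.5 = 18.5.
Step 4: Ties are present, so use the tie-corrected normal approximation (with continuity correction) for the p-value.
Step 5: p-value = 0.517221; compare to alpha = 0.05. fail to reject H0.

U_X = 29.5, p = 0.517221, fail to reject H0 at alpha = 0.05.


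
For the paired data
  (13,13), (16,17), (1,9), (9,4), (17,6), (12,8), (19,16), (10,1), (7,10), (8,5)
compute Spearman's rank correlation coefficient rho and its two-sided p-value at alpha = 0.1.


Step 1: Rank x and y separately (midranks; no ties here).
rank(x): 13->7, 16->8, 1->1, 9->4, 17->9, 12->6, 19->10, 10->5, 7->2, 8->3
rank(y): 13->8, 17->10, 9->6, 4->2, 6->4, 8->5, 16->9, 1->1, 10->7, 5->3
Step 2: d_i = R_x(i) - R_y(i); compute d_i^2.
  (7-8)^2=1, (8-10)^2=4, (1-6)^2=25, (4-2)^2=4, (9-4)^2=25, (6-5)^2=1, (10-9)^2=1, (5-1)^2=16, (2-7)^2=25, (3-3)^2=0
sum(d^2) = 102.
Step 3: rho = 1 - 6*102 / (10*(10^2 - 1)) = 1 - 612/990 = 0.381818.
Step 4: Under H0, t = rho * sqrt((n-2)/(1-rho^2)) = 1.1685 ~ t(8).
Step 5: Two-sided p-value from the t-distribution with 8 df = 0.276255.
Step 6: alpha = 0.1. fail to reject H0.

rho = 0.3818, p = 0.276255, fail to reject H0 at alpha = 0.1.


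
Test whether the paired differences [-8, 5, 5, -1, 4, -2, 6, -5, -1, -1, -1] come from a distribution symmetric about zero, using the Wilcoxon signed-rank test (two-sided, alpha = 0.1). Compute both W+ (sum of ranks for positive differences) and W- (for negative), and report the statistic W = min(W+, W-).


Step 1: Drop any zero differences (none here) and take |d_i|.
|d| = [8, 5, 5, 1, 4, 2, 6, 5, 1, 1, 1]
Step 2: Midrank |d_i| (ties get averaged ranks).
ranks: |8|->11, |5|->8, |5|->8, |1|->2.5, |4|->6, |2|->5, |6|->10, |5|->8, |1|->2.5, |1|->2.5, |1|->2.5
Step 3: Attach original signs; sum ranks with positive sign and with negative sign.
W+ = 8 + 8 + 6 + 10 = 32
W- = 11 + 2.5 + 5 + 8 + 2.5 + 2.5 + 2.5 = 34
(Check: W+ + W- = 66 should equal n(n+1)/2 = 66.)
Step 4: Test statistic W = min(W+, W-) = 32.
Step 5: Ties in |d|, so use the tie-corrected normal approximation.
        E[W] = n(n+1)/4 = 11*12/4 = 33.
        Tie groups: |d|=1 (t=4), |d|=5 (t=3); sum(t^3 - t) = 84.
        Var[W] = n(n+1)(2n+1)/24 - sum(t^3-t)/48 = 3036/24 - 84/48 = 124.75.
        z = (W - E[W]) / sqrt(Var[W]) = (32 - 33) / 11.1692 = -0.0895.
        Two-sided p = 2*Phi(z) = 0.928659.
Step 6: alpha = 0.1. fail to reject H0.

W+ = 32, W- = 34, W = min = 32, p = 0.928659, fail to reject H0.


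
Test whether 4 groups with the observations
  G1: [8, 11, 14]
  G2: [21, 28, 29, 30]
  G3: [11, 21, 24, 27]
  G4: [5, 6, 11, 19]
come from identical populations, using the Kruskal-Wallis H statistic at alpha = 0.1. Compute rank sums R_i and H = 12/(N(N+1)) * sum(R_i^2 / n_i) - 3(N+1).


Step 1: Combine all N = 15 observations and assign midranks.
sorted (value, group, rank): (5,G4,1), (6,G4,2), (8,G1,3), (11,G1,5), (11,G3,5), (11,G4,5), (14,G1,7), (19,G4,8), (21,G2,9.5), (21,G3,9.5), (24,G3,11), (27,G3,12), (28,G2,13), (29,G2,14), (30,G2,15)
Step 2: Sum ranks within each group.
R_1 = 15 (n_1 = 3)
R_2 = 51.5 (n_2 = 4)
R_3 = 37.5 (n_3 = 4)
R_4 = 16 (n_4 = 4)
Step 3: H = 12/(N(N+1)) * sum(R_i^2/n_i) - 3(N+1)
     = 12/(15*16) * (15^2/3 + 51.5^2/4 + 37.5^2/4 + 16^2/4) - 3*16
     = 0.050000 * 1153.62 - 48
     = 9.681250.
Step 4: Ties present; correction factor C = 1 - 30/(15^3 - 15) = 0.991071. Corrected H = 9.681250 / 0.991071 = 9.768468.
Step 5: Under H0, H ~ chi^2(3); p-value = 0.020640.
Step 6: alpha = 0.1. reject H0.

H = 9.7685, df = 3, p = 0.020640, reject H0.


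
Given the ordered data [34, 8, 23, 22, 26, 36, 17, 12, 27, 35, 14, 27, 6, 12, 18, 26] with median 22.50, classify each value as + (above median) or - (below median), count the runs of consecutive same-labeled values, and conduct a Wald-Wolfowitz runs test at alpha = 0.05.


Step 1: Compute median = 22.50; label A = above, B = below.
Labels in order: ABABAABBAABABBBA  (n_A = 8, n_B = 8)
Step 2: Count runs R = 11.
Step 3: Under H0 (random ordering), E[R] = 2*n_A*n_B/(n_A+n_B) + 1 = 2*8*8/16 + 1 = 9.0000.
        Var[R] = 2*n_A*n_B*(2*n_A*n_B - n_A - n_B) / ((n_A+n_B)^2 * (n_A+n_B-1)) = 14336/3840 = 3.7333.
        SD[R] = 1.9322.
Step 4: Continuity-corrected z = (R - 0.5 - E[R]) / SD[R] = (11 - 0.5 - 9.0000) / 1.9322 = 0.7763.
Step 5: Two-sided p-value via normal approximation = 2*(1 - Phi(|z|)) = 0.437558.
Step 6: alpha = 0.05. fail to reject H0.

R = 11, z = 0.7763, p = 0.437558, fail to reject H0.


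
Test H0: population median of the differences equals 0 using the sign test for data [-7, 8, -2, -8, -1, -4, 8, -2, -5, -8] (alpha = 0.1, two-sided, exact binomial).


Step 1: Discard zero differences. Original n = 10; n_eff = number of nonzero differences = 10.
Nonzero differences (with sign): -7, +8, -2, -8, -1, -4, +8, -2, -5, -8
Step 2: Count signs: positive = 2, negative = 8.
Step 3: Under H0: P(positive) = 0.5, so the number of positives S ~ Bin(10, 0.5).
Step 4: Two-sided exact p-value = sum of Bin(10,0.5) probabilities at or below the observed probability = 0.109375.
Step 5: alpha = 0.1. fail to reject H0.

n_eff = 10, pos = 2, neg = 8, p = 0.109375, fail to reject H0.


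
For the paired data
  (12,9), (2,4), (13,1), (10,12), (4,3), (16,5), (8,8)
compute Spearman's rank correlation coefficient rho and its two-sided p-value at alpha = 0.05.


Step 1: Rank x and y separately (midranks; no ties here).
rank(x): 12->5, 2->1, 13->6, 10->4, 4->2, 16->7, 8->3
rank(y): 9->6, 4->3, 1->1, 12->7, 3->2, 5->4, 8->5
Step 2: d_i = R_x(i) - R_y(i); compute d_i^2.
  (5-6)^2=1, (1-3)^2=4, (6-1)^2=25, (4-7)^2=9, (2-2)^2=0, (7-4)^2=9, (3-5)^2=4
sum(d^2) = 52.
Step 3: rho = 1 - 6*52 / (7*(7^2 - 1)) = 1 - 312/336 = 0.071429.
Step 4: Under H0, t = rho * sqrt((n-2)/(1-rho^2)) = 0.1601 ~ t(5).
Step 5: Two-sided p-value from the t-distribution with 5 df = 0.879048.
Step 6: alpha = 0.05. fail to reject H0.

rho = 0.0714, p = 0.879048, fail to reject H0 at alpha = 0.05.


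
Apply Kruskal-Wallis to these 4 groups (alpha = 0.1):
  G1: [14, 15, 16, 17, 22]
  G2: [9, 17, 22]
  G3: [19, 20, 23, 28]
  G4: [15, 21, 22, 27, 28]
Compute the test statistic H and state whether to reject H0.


Step 1: Combine all N = 17 observations and assign midranks.
sorted (value, group, rank): (9,G2,1), (14,G1,2), (15,G1,3.5), (15,G4,3.5), (16,G1,5), (17,G1,6.5), (17,G2,6.5), (19,G3,8), (20,G3,9), (21,G4,10), (22,G1,12), (22,G2,12), (22,G4,12), (23,G3,14), (27,G4,15), (28,G3,16.5), (28,G4,16.5)
Step 2: Sum ranks within each group.
R_1 = 29 (n_1 = 5)
R_2 = 19.5 (n_2 = 3)
R_3 = 47.5 (n_3 = 4)
R_4 = 57 (n_4 = 5)
Step 3: H = 12/(N(N+1)) * sum(R_i^2/n_i) - 3(N+1)
     = 12/(17*18) * (29^2/5 + 19.5^2/3 + 47.5^2/4 + 57^2/5) - 3*18
     = 0.039216 * 1508.81 - 54
     = 5.169118.
Step 4: Ties present; correction factor C = 1 - 42/(17^3 - 17) = 0.991422. Corrected H = 5.169118 / 0.991422 = 5.213844.
Step 5: Under H0, H ~ chi^2(3); p-value = 0.156792.
Step 6: alpha = 0.1. fail to reject H0.

H = 5.2138, df = 3, p = 0.156792, fail to reject H0.


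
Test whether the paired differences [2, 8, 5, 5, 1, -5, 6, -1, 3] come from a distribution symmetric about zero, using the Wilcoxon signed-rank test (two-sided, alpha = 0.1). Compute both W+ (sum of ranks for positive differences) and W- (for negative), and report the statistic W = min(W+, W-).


Step 1: Drop any zero differences (none here) and take |d_i|.
|d| = [2, 8, 5, 5, 1, 5, 6, 1, 3]
Step 2: Midrank |d_i| (ties get averaged ranks).
ranks: |2|->3, |8|->9, |5|->6, |5|->6, |1|->1.5, |5|->6, |6|->8, |1|->1.5, |3|->4
Step 3: Attach original signs; sum ranks with positive sign and with negative sign.
W+ = 3 + 9 + 6 + 6 + 1.5 + 8 + 4 = 37.5
W- = 6 + 1.5 = 7.5
(Check: W+ + W- = 45 should equal n(n+1)/2 = 45.)
Step 4: Test statistic W = min(W+, W-) = 7.5.
Step 5: Ties in |d|, so use the tie-corrected normal approximation.
        E[W] = n(n+1)/4 = 9*10/4 = 22.5.
        Tie groups: |d|=1 (t=2), |d|=5 (t=3); sum(t^3 - t) = 30.
        Var[W] = n(n+1)(2n+1)/24 - sum(t^3-t)/48 = 1710/24 - 30/48 = 70.625.
        z = (W - E[W]) / sqrt(Var[W]) = (7.5 - 22.5) / 8.4039 = -1.7849.
        Two-sided p = 2*Phi(z) = 0.074279.
Step 6: alpha = 0.1. reject H0.

W+ = 37.5, W- = 7.5, W = min = 7.5, p = 0.074279, reject H0.


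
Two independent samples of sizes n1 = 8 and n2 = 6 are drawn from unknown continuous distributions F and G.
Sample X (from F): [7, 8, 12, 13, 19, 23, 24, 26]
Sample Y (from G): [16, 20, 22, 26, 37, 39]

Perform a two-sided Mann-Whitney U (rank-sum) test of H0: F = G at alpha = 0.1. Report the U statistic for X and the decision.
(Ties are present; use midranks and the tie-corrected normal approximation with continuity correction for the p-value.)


Step 1: Combine and sort all 14 observations; assign midranks.
sorted (value, group): (7,X), (8,X), (12,X), (13,X), (16,Y), (19,X), (20,Y), (22,Y), (23,X), (24,X), (26,X), (26,Y), (37,Y), (39,Y)
ranks: 7->1, 8->2, 12->3, 13->4, 16->5, 19->6, 20->7, 22->8, 23->9, 24->10, 26->11.5, 26->11.5, 37->13, 39->14
Step 2: Rank sum for X: R1 = 1 + 2 + 3 + 4 + 6 + 9 + 10 + 11.5 = 46.5.
Step 3: U_X = R1 - n1(n1+1)/2 = 46.5 - 8*9/2 = 46.5 - 36 = 10.5.
       U_Y = n1*n2 - U_X = 48 - 10.5 = 37.5.
Step 4: Ties are present, so use the tie-corrected normal approximation (with continuity correction) for the p-value.
Step 5: p-value = 0.092930; compare to alpha = 0.1. reject H0.

U_X = 10.5, p = 0.092930, reject H0 at alpha = 0.1.


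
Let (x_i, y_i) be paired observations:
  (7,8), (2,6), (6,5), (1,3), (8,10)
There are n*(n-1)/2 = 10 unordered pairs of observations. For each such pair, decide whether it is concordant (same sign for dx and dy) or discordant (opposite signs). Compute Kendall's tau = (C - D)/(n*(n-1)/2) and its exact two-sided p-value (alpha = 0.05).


Step 1: Enumerate the 10 unordered pairs (i,j) with i<j and classify each by sign(x_j-x_i) * sign(y_j-y_i).
  (1,2):dx=-5,dy=-2->C; (1,3):dx=-1,dy=-3->C; (1,4):dx=-6,dy=-5->C; (1,5):dx=+1,dy=+2->C
  (2,3):dx=+4,dy=-1->D; (2,4):dx=-1,dy=-3->C; (2,5):dx=+6,dy=+4->C; (3,4):dx=-5,dy=-2->C
  (3,5):dx=+2,dy=+5->C; (4,5):dx=+7,dy=+7->C
Step 2: C = 9, D = 1, total pairs = 10.
Step 3: tau = (C - D)/(n(n-1)/2) = (9 - 1)/10 = 0.800000.
Step 4: Exact two-sided p-value (enumerate n! = 120 permutations of y under H0): p = 0.083333.
Step 5: alpha = 0.05. fail to reject H0.

tau_b = 0.8000 (C=9, D=1), p = 0.083333, fail to reject H0.


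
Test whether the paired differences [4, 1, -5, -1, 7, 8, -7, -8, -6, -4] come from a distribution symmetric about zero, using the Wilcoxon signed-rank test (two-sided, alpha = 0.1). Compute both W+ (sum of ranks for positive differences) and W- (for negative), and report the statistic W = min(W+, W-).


Step 1: Drop any zero differences (none here) and take |d_i|.
|d| = [4, 1, 5, 1, 7, 8, 7, 8, 6, 4]
Step 2: Midrank |d_i| (ties get averaged ranks).
ranks: |4|->3.5, |1|->1.5, |5|->5, |1|->1.5, |7|->7.5, |8|->9.5, |7|->7.5, |8|->9.5, |6|->6, |4|->3.5
Step 3: Attach original signs; sum ranks with positive sign and with negative sign.
W+ = 3.5 + 1.5 + 7.5 + 9.5 = 22
W- = 5 + 1.5 + 7.5 + 9.5 + 6 + 3.5 = 33
(Check: W+ + W- = 55 should equal n(n+1)/2 = 55.)
Step 4: Test statistic W = min(W+, W-) = 22.
Step 5: Ties in |d|, so use the tie-corrected normal approximation.
        E[W] = n(n+1)/4 = 10*11/4 = 27.5.
        Tie groups: |d|=1 (t=2), |d|=4 (t=2), |d|=7 (t=2), |d|=8 (t=2); sum(t^3 - t) = 24.
        Var[W] = n(n+1)(2n+1)/24 - sum(t^3-t)/48 = 2310/24 - 24/48 = 95.75.
        z = (W - E[W]) / sqrt(Var[W]) = (22 - 27.5) / 9.7852 = -0.5621.
        Two-sided p = 2*Phi(z) = 0.574066.
Step 6: alpha = 0.1. fail to reject H0.

W+ = 22, W- = 33, W = min = 22, p = 0.574066, fail to reject H0.


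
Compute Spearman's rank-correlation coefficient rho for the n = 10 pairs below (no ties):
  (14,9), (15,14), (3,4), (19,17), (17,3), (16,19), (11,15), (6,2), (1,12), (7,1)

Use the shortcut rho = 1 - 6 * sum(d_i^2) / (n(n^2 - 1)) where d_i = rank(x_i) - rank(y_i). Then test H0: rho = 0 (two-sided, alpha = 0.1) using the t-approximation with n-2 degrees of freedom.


Step 1: Rank x and y separately (midranks; no ties here).
rank(x): 14->6, 15->7, 3->2, 19->10, 17->9, 16->8, 11->5, 6->3, 1->1, 7->4
rank(y): 9->5, 14->7, 4->4, 17->9, 3->3, 19->10, 15->8, 2->2, 12->6, 1->1
Step 2: d_i = R_x(i) - R_y(i); compute d_i^2.
  (6-5)^2=1, (7-7)^2=0, (2-4)^2=4, (10-9)^2=1, (9-3)^2=36, (8-10)^2=4, (5-8)^2=9, (3-2)^2=1, (1-6)^2=25, (4-1)^2=9
sum(d^2) = 90.
Step 3: rho = 1 - 6*90 / (10*(10^2 - 1)) = 1 - 540/990 = 0.454545.
Step 4: Under H0, t = rho * sqrt((n-2)/(1-rho^2)) = 1.4434 ~ t(8).
Step 5: Two-sided p-value from the t-distribution with 8 df = 0.186905.
Step 6: alpha = 0.1. fail to reject H0.

rho = 0.4545, p = 0.186905, fail to reject H0 at alpha = 0.1.


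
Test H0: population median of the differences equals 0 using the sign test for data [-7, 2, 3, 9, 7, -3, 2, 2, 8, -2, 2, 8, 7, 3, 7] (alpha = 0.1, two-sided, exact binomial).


Step 1: Discard zero differences. Original n = 15; n_eff = number of nonzero differences = 15.
Nonzero differences (with sign): -7, +2, +3, +9, +7, -3, +2, +2, +8, -2, +2, +8, +7, +3, +7
Step 2: Count signs: positive = 12, negative = 3.
Step 3: Under H0: P(positive) = 0.5, so the number of positives S ~ Bin(15, 0.5).
Step 4: Two-sided exact p-value = sum of Bin(15,0.5) probabilities at or below the observed probability = 0.035156.
Step 5: alpha = 0.1. reject H0.

n_eff = 15, pos = 12, neg = 3, p = 0.035156, reject H0.


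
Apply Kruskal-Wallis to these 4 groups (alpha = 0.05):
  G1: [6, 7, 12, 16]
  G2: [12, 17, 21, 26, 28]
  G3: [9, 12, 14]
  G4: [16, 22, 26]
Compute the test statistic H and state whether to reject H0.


Step 1: Combine all N = 15 observations and assign midranks.
sorted (value, group, rank): (6,G1,1), (7,G1,2), (9,G3,3), (12,G1,5), (12,G2,5), (12,G3,5), (14,G3,7), (16,G1,8.5), (16,G4,8.5), (17,G2,10), (21,G2,11), (22,G4,12), (26,G2,13.5), (26,G4,13.5), (28,G2,15)
Step 2: Sum ranks within each group.
R_1 = 16.5 (n_1 = 4)
R_2 = 54.5 (n_2 = 5)
R_3 = 15 (n_3 = 3)
R_4 = 34 (n_4 = 3)
Step 3: H = 12/(N(N+1)) * sum(R_i^2/n_i) - 3(N+1)
     = 12/(15*16) * (16.5^2/4 + 54.5^2/5 + 15^2/3 + 34^2/3) - 3*16
     = 0.050000 * 1122.45 - 48
     = 8.122292.
Step 4: Ties present; correction factor C = 1 - 36/(15^3 - 15) = 0.989286. Corrected H = 8.122292 / 0.989286 = 8.210259.
Step 5: Under H0, H ~ chi^2(3); p-value = 0.041860.
Step 6: alpha = 0.05. reject H0.

H = 8.2103, df = 3, p = 0.041860, reject H0.


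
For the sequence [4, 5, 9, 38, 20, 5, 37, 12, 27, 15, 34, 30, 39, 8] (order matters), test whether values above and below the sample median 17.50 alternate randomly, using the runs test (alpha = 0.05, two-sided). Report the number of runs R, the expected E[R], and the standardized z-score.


Step 1: Compute median = 17.50; label A = above, B = below.
Labels in order: BBBAABABABAAAB  (n_A = 7, n_B = 7)
Step 2: Count runs R = 9.
Step 3: Under H0 (random ordering), E[R] = 2*n_A*n_B/(n_A+n_B) + 1 = 2*7*7/14 + 1 = 8.0000.
        Var[R] = 2*n_A*n_B*(2*n_A*n_B - n_A - n_B) / ((n_A+n_B)^2 * (n_A+n_B-1)) = 8232/2548 = 3.2308.
        SD[R] = 1.7974.
Step 4: Continuity-corrected z = (R - 0.5 - E[R]) / SD[R] = (9 - 0.5 - 8.0000) / 1.7974 = 0.2782.
Step 5: Two-sided p-value via normal approximation = 2*(1 - Phi(|z|)) = 0.780879.
Step 6: alpha = 0.05. fail to reject H0.

R = 9, z = 0.2782, p = 0.780879, fail to reject H0.


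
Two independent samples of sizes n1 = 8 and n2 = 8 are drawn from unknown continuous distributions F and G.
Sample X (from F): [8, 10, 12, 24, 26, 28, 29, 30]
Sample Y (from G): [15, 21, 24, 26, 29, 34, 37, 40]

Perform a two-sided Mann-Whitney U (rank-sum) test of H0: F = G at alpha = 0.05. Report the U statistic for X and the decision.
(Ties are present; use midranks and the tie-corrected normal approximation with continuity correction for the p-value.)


Step 1: Combine and sort all 16 observations; assign midranks.
sorted (value, group): (8,X), (10,X), (12,X), (15,Y), (21,Y), (24,X), (24,Y), (26,X), (26,Y), (28,X), (29,X), (29,Y), (30,X), (34,Y), (37,Y), (40,Y)
ranks: 8->1, 10->2, 12->3, 15->4, 21->5, 24->6.5, 24->6.5, 26->8.5, 26->8.5, 28->10, 29->11.5, 29->11.5, 30->13, 34->14, 37->15, 40->16
Step 2: Rank sum for X: R1 = 1 + 2 + 3 + 6.5 + 8.5 + 10 + 11.5 + 13 = 55.5.
Step 3: U_X = R1 - n1(n1+1)/2 = 55.5 - 8*9/2 = 55.5 - 36 = 19.5.
       U_Y = n1*n2 - U_X = 64 - 19.5 = 44.5.
Step 4: Ties are present, so use the tie-corrected normal approximation (with continuity correction) for the p-value.
Step 5: p-value = 0.206574; compare to alpha = 0.05. fail to reject H0.

U_X = 19.5, p = 0.206574, fail to reject H0 at alpha = 0.05.


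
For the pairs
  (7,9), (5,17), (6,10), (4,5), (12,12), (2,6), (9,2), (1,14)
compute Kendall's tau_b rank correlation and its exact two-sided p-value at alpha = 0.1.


Step 1: Enumerate the 28 unordered pairs (i,j) with i<j and classify each by sign(x_j-x_i) * sign(y_j-y_i).
  (1,2):dx=-2,dy=+8->D; (1,3):dx=-1,dy=+1->D; (1,4):dx=-3,dy=-4->C; (1,5):dx=+5,dy=+3->C
  (1,6):dx=-5,dy=-3->C; (1,7):dx=+2,dy=-7->D; (1,8):dx=-6,dy=+5->D; (2,3):dx=+1,dy=-7->D
  (2,4):dx=-1,dy=-12->C; (2,5):dx=+7,dy=-5->D; (2,6):dx=-3,dy=-11->C; (2,7):dx=+4,dy=-15->D
  (2,8):dx=-4,dy=-3->C; (3,4):dx=-2,dy=-5->C; (3,5):dx=+6,dy=+2->C; (3,6):dx=-4,dy=-4->C
  (3,7):dx=+3,dy=-8->D; (3,8):dx=-5,dy=+4->D; (4,5):dx=+8,dy=+7->C; (4,6):dx=-2,dy=+1->D
  (4,7):dx=+5,dy=-3->D; (4,8):dx=-3,dy=+9->D; (5,6):dx=-10,dy=-6->C; (5,7):dx=-3,dy=-10->C
  (5,8):dx=-11,dy=+2->D; (6,7):dx=+7,dy=-4->D; (6,8):dx=-1,dy=+8->D; (7,8):dx=-8,dy=+12->D
Step 2: C = 12, D = 16, total pairs = 28.
Step 3: tau = (C - D)/(n(n-1)/2) = (12 - 16)/28 = -0.142857.
Step 4: Exact two-sided p-value (enumerate n! = 40320 permutations of y under H0): p = 0.719544.
Step 5: alpha = 0.1. fail to reject H0.

tau_b = -0.1429 (C=12, D=16), p = 0.719544, fail to reject H0.


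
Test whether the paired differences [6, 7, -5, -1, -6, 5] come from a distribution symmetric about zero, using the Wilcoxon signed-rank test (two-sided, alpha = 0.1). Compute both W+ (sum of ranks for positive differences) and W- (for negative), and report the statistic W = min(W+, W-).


Step 1: Drop any zero differences (none here) and take |d_i|.
|d| = [6, 7, 5, 1, 6, 5]
Step 2: Midrank |d_i| (ties get averaged ranks).
ranks: |6|->4.5, |7|->6, |5|->2.5, |1|->1, |6|->4.5, |5|->2.5
Step 3: Attach original signs; sum ranks with positive sign and with negative sign.
W+ = 4.5 + 6 + 2.5 = 13
W- = 2.5 + 1 + 4.5 = 8
(Check: W+ + W- = 21 should equal n(n+1)/2 = 21.)
Step 4: Test statistic W = min(W+, W-) = 8.
Step 5: Ties in |d|, so use the tie-corrected normal approximation.
        E[W] = n(n+1)/4 = 6*7/4 = 10.5.
        Tie groups: |d|=5 (t=2), |d|=6 (t=2); sum(t^3 - t) = 12.
        Var[W] = n(n+1)(2n+1)/24 - sum(t^3-t)/48 = 546/24 - 12/48 = 22.5.
        z = (W - E[W]) / sqrt(Var[W]) = (8 - 10.5) / 4.7434 = -0.5270.
        Two-sided p = 2*Phi(z) = 0.598161.
Step 6: alpha = 0.1. fail to reject H0.

W+ = 13, W- = 8, W = min = 8, p = 0.598161, fail to reject H0.


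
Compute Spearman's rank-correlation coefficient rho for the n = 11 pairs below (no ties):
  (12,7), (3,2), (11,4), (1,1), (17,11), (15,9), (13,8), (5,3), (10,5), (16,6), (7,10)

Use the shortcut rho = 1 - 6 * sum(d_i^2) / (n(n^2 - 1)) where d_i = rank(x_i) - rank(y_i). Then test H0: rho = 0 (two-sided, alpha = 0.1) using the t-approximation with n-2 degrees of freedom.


Step 1: Rank x and y separately (midranks; no ties here).
rank(x): 12->7, 3->2, 11->6, 1->1, 17->11, 15->9, 13->8, 5->3, 10->5, 16->10, 7->4
rank(y): 7->7, 2->2, 4->4, 1->1, 11->11, 9->9, 8->8, 3->3, 5->5, 6->6, 10->10
Step 2: d_i = R_x(i) - R_y(i); compute d_i^2.
  (7-7)^2=0, (2-2)^2=0, (6-4)^2=4, (1-1)^2=0, (11-11)^2=0, (9-9)^2=0, (8-8)^2=0, (3-3)^2=0, (5-5)^2=0, (10-6)^2=16, (4-10)^2=36
sum(d^2) = 56.
Step 3: rho = 1 - 6*56 / (11*(11^2 - 1)) = 1 - 336/1320 = 0.745455.
Step 4: Under H0, t = rho * sqrt((n-2)/(1-rho^2)) = 3.3551 ~ t(9).
Step 5: Two-sided p-value from the t-distribution with 9 df = 0.008455.
Step 6: alpha = 0.1. reject H0.

rho = 0.7455, p = 0.008455, reject H0 at alpha = 0.1.


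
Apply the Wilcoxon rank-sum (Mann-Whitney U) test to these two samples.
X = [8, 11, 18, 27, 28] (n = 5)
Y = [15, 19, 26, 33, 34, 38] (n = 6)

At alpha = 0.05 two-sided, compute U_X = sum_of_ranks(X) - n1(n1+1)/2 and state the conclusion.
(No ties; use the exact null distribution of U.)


Step 1: Combine and sort all 11 observations; assign midranks.
sorted (value, group): (8,X), (11,X), (15,Y), (18,X), (19,Y), (26,Y), (27,X), (28,X), (33,Y), (34,Y), (38,Y)
ranks: 8->1, 11->2, 15->3, 18->4, 19->5, 26->6, 27->7, 28->8, 33->9, 34->10, 38->11
Step 2: Rank sum for X: R1 = 1 + 2 + 4 + 7 + 8 = 22.
Step 3: U_X = R1 - n1(n1+1)/2 = 22 - 5*6/2 = 22 - 15 = 7.
       U_Y = n1*n2 - U_X = 30 - 7 = 23.
Step 4: No ties, so the exact null distribution of U (based on enumerating the C(11,5) = 462 equally likely rank assignments) gives the two-sided p-value.
Step 5: p-value = 0.177489; compare to alpha = 0.05. fail to reject H0.

U_X = 7, p = 0.177489, fail to reject H0 at alpha = 0.05.


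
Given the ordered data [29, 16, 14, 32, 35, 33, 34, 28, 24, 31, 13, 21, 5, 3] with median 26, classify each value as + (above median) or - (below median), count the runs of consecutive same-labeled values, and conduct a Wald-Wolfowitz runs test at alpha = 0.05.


Step 1: Compute median = 26; label A = above, B = below.
Labels in order: ABBAAAAABABBBB  (n_A = 7, n_B = 7)
Step 2: Count runs R = 6.
Step 3: Under H0 (random ordering), E[R] = 2*n_A*n_B/(n_A+n_B) + 1 = 2*7*7/14 + 1 = 8.0000.
        Var[R] = 2*n_A*n_B*(2*n_A*n_B - n_A - n_B) / ((n_A+n_B)^2 * (n_A+n_B-1)) = 8232/2548 = 3.2308.
        SD[R] = 1.7974.
Step 4: Continuity-corrected z = (R + 0.5 - E[R]) / SD[R] = (6 + 0.5 - 8.0000) / 1.7974 = -0.8345.
Step 5: Two-sided p-value via normal approximation = 2*(1 - Phi(|z|)) = 0.403986.
Step 6: alpha = 0.05. fail to reject H0.

R = 6, z = -0.8345, p = 0.403986, fail to reject H0.


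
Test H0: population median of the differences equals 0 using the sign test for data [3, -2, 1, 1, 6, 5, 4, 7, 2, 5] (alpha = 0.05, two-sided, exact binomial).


Step 1: Discard zero differences. Original n = 10; n_eff = number of nonzero differences = 10.
Nonzero differences (with sign): +3, -2, +1, +1, +6, +5, +4, +7, +2, +5
Step 2: Count signs: positive = 9, negative = 1.
Step 3: Under H0: P(positive) = 0.5, so the number of positives S ~ Bin(10, 0.5).
Step 4: Two-sided exact p-value = sum of Bin(10,0.5) probabilities at or below the observed probability = 0.021484.
Step 5: alpha = 0.05. reject H0.

n_eff = 10, pos = 9, neg = 1, p = 0.021484, reject H0.


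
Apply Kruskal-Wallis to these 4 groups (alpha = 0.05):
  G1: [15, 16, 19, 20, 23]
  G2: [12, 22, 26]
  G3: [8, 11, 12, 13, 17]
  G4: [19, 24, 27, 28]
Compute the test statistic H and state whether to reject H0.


Step 1: Combine all N = 17 observations and assign midranks.
sorted (value, group, rank): (8,G3,1), (11,G3,2), (12,G2,3.5), (12,G3,3.5), (13,G3,5), (15,G1,6), (16,G1,7), (17,G3,8), (19,G1,9.5), (19,G4,9.5), (20,G1,11), (22,G2,12), (23,G1,13), (24,G4,14), (26,G2,15), (27,G4,16), (28,G4,17)
Step 2: Sum ranks within each group.
R_1 = 46.5 (n_1 = 5)
R_2 = 30.5 (n_2 = 3)
R_3 = 19.5 (n_3 = 5)
R_4 = 56.5 (n_4 = 4)
Step 3: H = 12/(N(N+1)) * sum(R_i^2/n_i) - 3(N+1)
     = 12/(17*18) * (46.5^2/5 + 30.5^2/3 + 19.5^2/5 + 56.5^2/4) - 3*18
     = 0.039216 * 1616.65 - 54
     = 9.397876.
Step 4: Ties present; correction factor C = 1 - 12/(17^3 - 17) = 0.997549. Corrected H = 9.397876 / 0.997549 = 9.420966.
Step 5: Under H0, H ~ chi^2(3); p-value = 0.024187.
Step 6: alpha = 0.05. reject H0.

H = 9.4210, df = 3, p = 0.024187, reject H0.


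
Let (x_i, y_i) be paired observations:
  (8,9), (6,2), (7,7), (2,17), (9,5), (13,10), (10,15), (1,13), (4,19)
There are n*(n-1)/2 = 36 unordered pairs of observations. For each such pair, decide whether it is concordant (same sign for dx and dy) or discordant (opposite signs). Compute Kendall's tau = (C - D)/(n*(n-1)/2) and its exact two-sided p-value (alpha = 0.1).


Step 1: Enumerate the 36 unordered pairs (i,j) with i<j and classify each by sign(x_j-x_i) * sign(y_j-y_i).
  (1,2):dx=-2,dy=-7->C; (1,3):dx=-1,dy=-2->C; (1,4):dx=-6,dy=+8->D; (1,5):dx=+1,dy=-4->D
  (1,6):dx=+5,dy=+1->C; (1,7):dx=+2,dy=+6->C; (1,8):dx=-7,dy=+4->D; (1,9):dx=-4,dy=+10->D
  (2,3):dx=+1,dy=+5->C; (2,4):dx=-4,dy=+15->D; (2,5):dx=+3,dy=+3->C; (2,6):dx=+7,dy=+8->C
  (2,7):dx=+4,dy=+13->C; (2,8):dx=-5,dy=+11->D; (2,9):dx=-2,dy=+17->D; (3,4):dx=-5,dy=+10->D
  (3,5):dx=+2,dy=-2->D; (3,6):dx=+6,dy=+3->C; (3,7):dx=+3,dy=+8->C; (3,8):dx=-6,dy=+6->D
  (3,9):dx=-3,dy=+12->D; (4,5):dx=+7,dy=-12->D; (4,6):dx=+11,dy=-7->D; (4,7):dx=+8,dy=-2->D
  (4,8):dx=-1,dy=-4->C; (4,9):dx=+2,dy=+2->C; (5,6):dx=+4,dy=+5->C; (5,7):dx=+1,dy=+10->C
  (5,8):dx=-8,dy=+8->D; (5,9):dx=-5,dy=+14->D; (6,7):dx=-3,dy=+5->D; (6,8):dx=-12,dy=+3->D
  (6,9):dx=-9,dy=+9->D; (7,8):dx=-9,dy=-2->C; (7,9):dx=-6,dy=+4->D; (8,9):dx=+3,dy=+6->C
Step 2: C = 16, D = 20, total pairs = 36.
Step 3: tau = (C - D)/(n(n-1)/2) = (16 - 20)/36 = -0.111111.
Step 4: Exact two-sided p-value (enumerate n! = 362880 permutations of y under H0): p = 0.761414.
Step 5: alpha = 0.1. fail to reject H0.

tau_b = -0.1111 (C=16, D=20), p = 0.761414, fail to reject H0.
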